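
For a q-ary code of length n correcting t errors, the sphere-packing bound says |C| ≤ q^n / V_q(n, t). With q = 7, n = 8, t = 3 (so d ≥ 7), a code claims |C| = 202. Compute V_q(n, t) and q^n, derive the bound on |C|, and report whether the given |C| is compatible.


V_q(n, t) = 13153, q^n = 5764801, Hamming bound = 438, |C| = 202 ≤ bound (satisfied).

Step 1: Compute V_q(n, t) = Σ_{j=0}^3 C(n, j) (q−1)^j.
  j = 0: C(8,0)·(6)^0 = 1·1 = 1.
  j = 1: C(8,1)·(6)^1 = 8·6 = 48.
  j = 2: C(8,2)·(6)^2 = 28·36 = 1008.
  j = 3: C(8,3)·(6)^3 = 56·216 = 12096.
  V_q(n, t) = 1 + 48 + 1008 + 12096 = 13153.
Step 2: q^n = 7^8 = 5764801.
Step 3: Hamming bound ⌊q^n / V_q(n,t)⌋ = ⌊5764801/13153⌋ = 438.
Step 4: Compare |C| = 202 to 438: satisfied.
The claimed |C| lies below the Hamming bound.


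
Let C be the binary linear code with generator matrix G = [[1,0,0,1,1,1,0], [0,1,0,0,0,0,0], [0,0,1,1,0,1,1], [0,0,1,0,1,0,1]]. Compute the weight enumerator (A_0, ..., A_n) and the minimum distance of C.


Weight distribution: A_0 = 1, A_1 = 2, A_2 = 1, A_3 = 2, A_4 = 5, A_5 = 4, A_6 = 1. Minimum distance d = 1.

Enumerate all 2^4 = 16 messages m ∈ F_2^4.
For each, compute codeword c = mG in F_2^7, then tally its weight.
  m = 0000 → c = 0000000, weight = 0.
  m = 1000 → c = 1001110, weight = 4.
  m = 0100 → c = 0100000, weight = 1.
  m = 1100 → c = 1101110, weight = 5.
  m = 0010 → c = 0011011, weight = 4.
  m = 1010 → c = 1010101, weight = 4.
  m = 0110 → c = 0111011, weight = 5.
  m = 1110 → c = 1110101, weight = 5.
  m = 0001 → c = 0010101, weight = 3.
  m = 1001 → c = 1011011, weight = 5.
  m = 0101 → c = 0110101, weight = 4.
  m = 1101 → c = 1111011, weight = 6.
  m = 0011 → c = 0001110, weight = 3.
  m = 1011 → c = 1000000, weight = 1.
  m = 0111 → c = 0101110, weight = 4.
  m = 1111 → c = 1100000, weight = 2.
Tally weights:
  weight 0: 1 codewords.
  weight 1: 2 codewords.
  weight 2: 1 codewords.
  weight 3: 2 codewords.
  weight 4: 5 codewords.
  weight 5: 4 codewords.
  weight 6: 1 codewords.
Minimum distance d = smallest w > 0 with A_w > 0 = 1.
Sanity: Σ A_w = 16 = 2^4 = 16 ✓.


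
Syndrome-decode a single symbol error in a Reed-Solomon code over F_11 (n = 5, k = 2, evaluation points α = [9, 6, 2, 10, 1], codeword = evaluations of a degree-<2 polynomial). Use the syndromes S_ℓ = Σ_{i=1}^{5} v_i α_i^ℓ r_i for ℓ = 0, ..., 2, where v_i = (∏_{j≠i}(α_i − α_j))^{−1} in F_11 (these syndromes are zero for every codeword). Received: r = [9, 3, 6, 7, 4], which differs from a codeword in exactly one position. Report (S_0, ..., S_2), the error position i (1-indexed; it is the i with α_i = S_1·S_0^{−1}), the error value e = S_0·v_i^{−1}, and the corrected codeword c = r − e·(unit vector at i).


S = (9, 2, 9), error at position 4, error magnitude e = 7, c = [9, 3, 6, 0, 4].

Step 1: column multipliers v_i = (∏_{j≠i}(α_i − α_j))^{−1} mod 11.
  i = 1 (α = 9): (9−6)(9−2)(9−10)(9−1) = 3·7·(−1)·8 = −168 ≡ 8, so v_1 = 8^{−1} = 7 (mod 11).
  i = 2 (α = 6): (6−9)(6−2)(6−10)(6−1) = (−3)·4·(−4)·5 = 240 ≡ 9, so v_2 = 9^{−1} = 5 (mod 11).
  i = 3 (α = 2): (2−9)(2−6)(2−10)(2−1) = (−7)·(−4)·(−8)·1 = −224 ≡ 7, so v_3 = 7^{−1} = 8 (mod 11).
  i = 4 (α = 10): (10−9)(10−6)(10−2)(10−1) = 1·4·8·9 = 288 ≡ 2, so v_4 = 2^{−1} = 6 (mod 11).
  i = 5 (α = 1): (1−9)(1−6)(1−2)(1−10) = (−8)·(−5)·(−1)·(−9) = 360 ≡ 8, so v_5 = 8^{−1} = 7 (mod 11).
  v = [7, 5, 8, 6, 7].
Step 2: syndromes of r = [9, 3, 6, 7, 4] (all sums mod 11).
  S_0 = Σ v_i r_i = 7·9 + 5·3 + 8·6 + 6·7 + 7·4 = 196 ≡ 9.
  S_1 = Σ v_i α_i r_i = 7·9·9 + 5·6·3 + 8·2·6 + 6·10·7 + 7·1·4 = 1201 ≡ 2.
  α_i^2 mod 11 = [4, 3, 4, 1, 1].
  S_2 = Σ v_i α_i^2 r_i = 7·4·9 + 5·3·3 + 8·4·6 + 6·1·7 + 7·1·4 = 559 ≡ 9.
  S = (9, 2, 9) ≠ 0, so r is not a codeword (an error is present).
Step 3: locate the error. For a single error e at position i, S_ℓ = v_i·e·α_i^ℓ, so α_err = S_1/S_0.
  S_0^{−1} = 9^{−1} = 5 (mod 11), so α_err = 2·5 = 10 ≡ 10 = α_4. Error position i = 4.
  Consistency check: S_2/S_1 = 9·6 = 54 ≡ 10 = α_err ✓ (single-error assumption holds).
Step 4: error magnitude e = S_0/v_4 = S_0·∏_{j≠4}(α_4 − α_j) = 9·2 = 18 ≡ 7 (mod 11).
Step 5: correct position 4: c_4 = r_4 − e = 7 − 7 ≡ 0 (mod 11). Hence c = [9, 3, 6, 0, 4].
  Check: interpolating c through the α_i gives m(x) = 2 + 2·x (degree < 2) with m(α_i) = c_i for every i, so c is indeed a codeword.


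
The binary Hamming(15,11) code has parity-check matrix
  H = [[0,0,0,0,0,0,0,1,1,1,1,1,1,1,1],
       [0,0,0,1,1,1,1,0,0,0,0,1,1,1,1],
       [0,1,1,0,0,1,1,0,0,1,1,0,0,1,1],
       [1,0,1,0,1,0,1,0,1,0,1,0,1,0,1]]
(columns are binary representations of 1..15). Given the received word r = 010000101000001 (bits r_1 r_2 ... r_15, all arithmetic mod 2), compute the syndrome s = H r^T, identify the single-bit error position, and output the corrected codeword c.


s = (0, 0, 1, 1)^T, error position = 3, corrected codeword c = 011000101000001

Compute s = H r^T mod 2 one row at a time:
  s_1 = 0 + 1 + 0 + 0 + 0 + 0 + 0 + 1 = 2 ≡ 0 (mod 2).
  s_2 = 0 + 0 + 0 + 1 + 0 + 0 + 0 + 1 = 2 ≡ 0 (mod 2).
  s_3 = 1 + 0 + 0 + 1 + 0 + 0 + 0 + 1 = 3 ≡ 1 (mod 2).
  s_4 = 0 + 0 + 0 + 1 + 1 + 0 + 0 + 1 = 3 ≡ 1 (mod 2).
s = (0, 0, 1, 1)^T — this equals column 3 of H (binary 0011), so error is at position 3.
Correct: flip bit 3 of r = 010000101000001 to get c = 011000101000001.


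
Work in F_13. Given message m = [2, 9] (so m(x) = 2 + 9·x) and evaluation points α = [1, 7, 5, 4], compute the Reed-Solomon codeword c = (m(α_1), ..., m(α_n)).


c = [11, 0, 8, 12]

Message polynomial: m(x) = 2 + 9·x (mod 13).
For each evaluation point α_i, compute m(α_i) mod 13:
  α_1 = 1: Horner steps 9 → 11, so m(1) = 11.
  α_2 = 7: Horner steps 9 → 0, so m(7) = 0.
  α_3 = 5: Horner steps 9 → 8, so m(5) = 8.
  α_4 = 4: Horner steps 9 → 12, so m(4) = 12.
Codeword c = [11, 0, 8, 12] ∈ F_13^4.


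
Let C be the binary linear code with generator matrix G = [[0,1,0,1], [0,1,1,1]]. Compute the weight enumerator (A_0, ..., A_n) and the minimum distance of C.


Weight distribution: A_0 = 1, A_1 = 1, A_2 = 1, A_3 = 1. Minimum distance d = 1.

Enumerate all 2^2 = 4 messages m ∈ F_2^2.
For each, compute codeword c = mG in F_2^4, then tally its weight.
  m = 00 → c = 0000, weight = 0.
  m = 10 → c = 0101, weight = 2.
  m = 01 → c = 0111, weight = 3.
  m = 11 → c = 0010, weight = 1.
Tally weights:
  weight 0: 1 codewords.
  weight 1: 1 codewords.
  weight 2: 1 codewords.
  weight 3: 1 codewords.
Minimum distance d = smallest w > 0 with A_w > 0 = 1.
Sanity: Σ A_w = 4 = 2^2 = 4 ✓.


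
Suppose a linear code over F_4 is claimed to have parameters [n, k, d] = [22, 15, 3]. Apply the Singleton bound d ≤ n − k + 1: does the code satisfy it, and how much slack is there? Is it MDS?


Singleton RHS = n − k + 1 = 8, slack = 5, bound satisfied, not MDS.

Singleton bound: d ≤ n − k + 1.
Here n = 22, k = 15, so n − k + 1 = 8.
Given d = 3, check d ≤ 8: YES.
Slack = (n − k + 1) − d = 5.
The code is NOT MDS (slack = 5 > 0).
Description: the claimed parameters are [22, 15, 3]_4; such a code would be non-MDS.


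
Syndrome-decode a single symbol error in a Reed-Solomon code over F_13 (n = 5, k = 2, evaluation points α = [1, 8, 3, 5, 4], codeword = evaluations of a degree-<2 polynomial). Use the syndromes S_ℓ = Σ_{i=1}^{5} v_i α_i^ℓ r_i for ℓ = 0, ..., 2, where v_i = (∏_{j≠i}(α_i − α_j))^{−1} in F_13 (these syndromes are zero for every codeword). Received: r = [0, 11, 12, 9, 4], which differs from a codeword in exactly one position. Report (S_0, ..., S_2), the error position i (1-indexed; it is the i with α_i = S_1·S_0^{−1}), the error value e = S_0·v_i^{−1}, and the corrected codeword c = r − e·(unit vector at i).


S = (2, 2, 2), error at position 1, error magnitude e = 11, c = [2, 11, 12, 9, 4].

Step 1: column multipliers v_i = (∏_{j≠i}(α_i − α_j))^{−1} mod 13.
  i = 1 (α = 1): (1−8)(1−3)(1−5)(1−4) = (−7)·(−2)·(−4)·(−3) = 168 ≡ 12, so v_1 = 12^{−1} = 12 (mod 13).
  i = 2 (α = 8): (8−1)(8−3)(8−5)(8−4) = 7·5·3·4 = 420 ≡ 4, so v_2 = 4^{−1} = 10 (mod 13).
  i = 3 (α = 3): (3−1)(3−8)(3−5)(3−4) = 2·(−5)·(−2)·(−1) = −20 ≡ 6, so v_3 = 6^{−1} = 11 (mod 13).
  i = 4 (α = 5): (5−1)(5−8)(5−3)(5−4) = 4·(−3)·2·1 = −24 ≡ 2, so v_4 = 2^{−1} = 7 (mod 13).
  i = 5 (α = 4): (4−1)(4−8)(4−3)(4−5) = 3·(−4)·1·(−1) = 12 ≡ 12, so v_5 = 12^{−1} = 12 (mod 13).
  v = [12, 10, 11, 7, 12].
Step 2: syndromes of r = [0, 11, 12, 9, 4] (all sums mod 13).
  S_0 = Σ v_i r_i = 12·0 + 10·11 + 11·12 + 7·9 + 12·4 = 353 ≡ 2.
  S_1 = Σ v_i α_i r_i = 12·1·0 + 10·8·11 + 11·3·12 + 7·5·9 + 12·4·4 = 1783 ≡ 2.
  α_i^2 mod 13 = [1, 12, 9, 12, 3].
  S_2 = Σ v_i α_i^2 r_i = 12·1·0 + 10·12·11 + 11·9·12 + 7·12·9 + 12·3·4 = 3408 ≡ 2.
  S = (2, 2, 2) ≠ 0, so r is not a codeword (an error is present).
Step 3: locate the error. For a single error e at position i, S_ℓ = v_i·e·α_i^ℓ, so α_err = S_1/S_0.
  S_0^{−1} = 2^{−1} = 7 (mod 13), so α_err = 2·7 = 14 ≡ 1 = α_1. Error position i = 1.
  Consistency check: S_2/S_1 = 2·7 = 14 ≡ 1 = α_err ✓ (single-error assumption holds).
Step 4: error magnitude e = S_0/v_1 = S_0·∏_{j≠1}(α_1 − α_j) = 2·12 = 24 ≡ 11 (mod 13).
Step 5: correct position 1: c_1 = r_1 − e = 0 − 11 ≡ 2 (mod 13). Hence c = [2, 11, 12, 9, 4].
  Check: interpolating c through the α_i gives m(x) = 10 + 5·x (degree < 2) with m(α_i) = c_i for every i, so c is indeed a codeword.


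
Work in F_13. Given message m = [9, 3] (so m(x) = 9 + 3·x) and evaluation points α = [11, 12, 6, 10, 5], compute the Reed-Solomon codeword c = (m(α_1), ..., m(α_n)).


c = [3, 6, 1, 0, 11]

Message polynomial: m(x) = 9 + 3·x (mod 13).
For each evaluation point α_i, compute m(α_i) mod 13:
  α_1 = 11: Horner steps 3 → 3, so m(11) = 3.
  α_2 = 12: Horner steps 3 → 6, so m(12) = 6.
  α_3 = 6: Horner steps 3 → 1, so m(6) = 1.
  α_4 = 10: Horner steps 3 → 0, so m(10) = 0.
  α_5 = 5: Horner steps 3 → 11, so m(5) = 11.
Codeword c = [3, 6, 1, 0, 11] ∈ F_13^5.


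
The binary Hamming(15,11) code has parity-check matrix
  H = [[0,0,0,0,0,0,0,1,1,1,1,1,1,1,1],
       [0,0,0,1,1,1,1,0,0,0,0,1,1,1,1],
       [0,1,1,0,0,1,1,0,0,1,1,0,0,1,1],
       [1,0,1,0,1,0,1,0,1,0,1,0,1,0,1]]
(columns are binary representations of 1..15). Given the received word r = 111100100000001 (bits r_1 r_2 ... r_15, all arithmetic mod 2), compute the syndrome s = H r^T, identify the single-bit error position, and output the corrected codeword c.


s = (1, 1, 0, 0)^T, error position = 12, corrected codeword c = 111100100001001

Compute s = H r^T mod 2 one row at a time:
  s_1 = 0 + 0 + 0 + 0 + 0 + 0 + 0 + 1 = 1 ≡ 1 (mod 2).
  s_2 = 1 + 0 + 0 + 1 + 0 + 0 + 0 + 1 = 3 ≡ 1 (mod 2).
  s_3 = 1 + 1 + 0 + 1 + 0 + 0 + 0 + 1 = 4 ≡ 0 (mod 2).
  s_4 = 1 + 1 + 0 + 1 + 0 + 0 + 0 + 1 = 4 ≡ 0 (mod 2).
s = (1, 1, 0, 0)^T — this equals column 12 of H (binary 1100), so error is at position 12.
Correct: flip bit 12 of r = 111100100000001 to get c = 111100100001001.


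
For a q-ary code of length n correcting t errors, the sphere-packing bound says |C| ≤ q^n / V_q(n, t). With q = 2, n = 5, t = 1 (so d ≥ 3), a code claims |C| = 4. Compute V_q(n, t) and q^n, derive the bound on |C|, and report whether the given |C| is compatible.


V_q(n, t) = 6, q^n = 32, Hamming bound = 5, |C| = 4 ≤ bound (satisfied).

Step 1: Compute V_q(n, t) = Σ_{j=0}^1 C(n, j) (q−1)^j.
  j = 0: C(5,0)·(1)^0 = 1·1 = 1.
  j = 1: C(5,1)·(1)^1 = 5·1 = 5.
  V_q(n, t) = 1 + 5 = 6.
Step 2: q^n = 2^5 = 32.
Step 3: Hamming bound ⌊q^n / V_q(n,t)⌋ = ⌊32/6⌋ = 5.
Step 4: Compare |C| = 4 to 5: satisfied.
The claimed |C| lies below the Hamming bound.


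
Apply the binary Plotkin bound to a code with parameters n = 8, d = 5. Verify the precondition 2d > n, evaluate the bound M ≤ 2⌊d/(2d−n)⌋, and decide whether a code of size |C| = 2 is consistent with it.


Plotkin bound M ≤ 4; given |C| = 2 ≤ bound (satisfied).

Check applicability: 2d = 10, n = 8.
2d − n = 2 > 0, so Plotkin applies.
Compute d/(2d−n) = 5/2 ≈ 2.5000.
⌊d/(2d−n)⌋ = 2.
Plotkin bound: M ≤ 2·2 = 4.
Given |C| = 2, check: satisfied.
This |C| is below the Plotkin bound.


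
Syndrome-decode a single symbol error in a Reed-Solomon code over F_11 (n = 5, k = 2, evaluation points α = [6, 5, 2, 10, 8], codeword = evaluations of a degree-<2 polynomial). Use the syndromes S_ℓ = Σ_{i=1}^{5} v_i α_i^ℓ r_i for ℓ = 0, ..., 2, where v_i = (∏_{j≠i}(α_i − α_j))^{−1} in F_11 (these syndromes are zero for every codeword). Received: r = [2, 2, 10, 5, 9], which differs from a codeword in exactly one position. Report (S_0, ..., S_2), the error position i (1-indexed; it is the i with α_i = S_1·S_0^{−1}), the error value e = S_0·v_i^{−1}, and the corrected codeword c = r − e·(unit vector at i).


S = (2, 10, 6), error at position 2, error magnitude e = 9, c = [2, 4, 10, 5, 9].

Step 1: column multipliers v_i = (∏_{j≠i}(α_i − α_j))^{−1} mod 11.
  i = 1 (α = 6): (6−5)(6−2)(6−10)(6−8) = 1·4·(−4)·(−2) = 32 ≡ 10, so v_1 = 10^{−1} = 10 (mod 11).
  i = 2 (α = 5): (5−6)(5−2)(5−10)(5−8) = (−1)·3·(−5)·(−3) = −45 ≡ 10, so v_2 = 10^{−1} = 10 (mod 11).
  i = 3 (α = 2): (2−6)(2−5)(2−10)(2−8) = (−4)·(−3)·(−8)·(−6) = 576 ≡ 4, so v_3 = 4^{−1} = 3 (mod 11).
  i = 4 (α = 10): (10−6)(10−5)(10−2)(10−8) = 4·5·8·2 = 320 ≡ 1, so v_4 = 1^{−1} = 1 (mod 11).
  i = 5 (α = 8): (8−6)(8−5)(8−2)(8−10) = 2·3·6·(−2) = −72 ≡ 5, so v_5 = 5^{−1} = 9 (mod 11).
  v = [10, 10, 3, 1, 9].
Step 2: syndromes of r = [2, 2, 10, 5, 9] (all sums mod 11).
  S_0 = Σ v_i r_i = 10·2 + 10·2 + 3·10 + 1·5 + 9·9 = 156 ≡ 2.
  S_1 = Σ v_i α_i r_i = 10·6·2 + 10·5·2 + 3·2·10 + 1·10·5 + 9·8·9 = 978 ≡ 10.
  α_i^2 mod 11 = [3, 3, 4, 1, 9].
  S_2 = Σ v_i α_i^2 r_i = 10·3·2 + 10·3·2 + 3·4·10 + 1·1·5 + 9·9·9 = 974 ≡ 6.
  S = (2, 10, 6) ≠ 0, so r is not a codeword (an error is present).
Step 3: locate the error. For a single error e at position i, S_ℓ = v_i·e·α_i^ℓ, so α_err = S_1/S_0.
  S_0^{−1} = 2^{−1} = 6 (mod 11), so α_err = 10·6 = 60 ≡ 5 = α_2. Error position i = 2.
  Consistency check: S_2/S_1 = 6·10 = 60 ≡ 5 = α_err ✓ (single-error assumption holds).
Step 4: error magnitude e = S_0/v_2 = S_0·∏_{j≠2}(α_2 − α_j) = 2·10 = 20 ≡ 9 (mod 11).
Step 5: correct position 2: c_2 = r_2 − e = 2 − 9 ≡ 4 (mod 11). Hence c = [2, 4, 10, 5, 9].
  Check: interpolating c through the α_i gives m(x) = 3 + 9·x (degree < 2) with m(α_i) = c_i for every i, so c is indeed a codeword.


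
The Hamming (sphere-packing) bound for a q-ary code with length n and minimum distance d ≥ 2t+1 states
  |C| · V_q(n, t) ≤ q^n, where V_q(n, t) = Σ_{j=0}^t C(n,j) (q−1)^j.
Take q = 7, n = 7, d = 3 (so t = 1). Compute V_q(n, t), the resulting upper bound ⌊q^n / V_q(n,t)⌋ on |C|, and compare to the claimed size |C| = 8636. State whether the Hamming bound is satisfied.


V_q(n, t) = 43, q^n = 823543, Hamming bound = 19152, |C| = 8636 ≤ bound (satisfied).

Step 1: Compute V_q(n, t) = Σ_{j=0}^1 C(n, j) (q−1)^j.
  j = 0: C(7,0)·(6)^0 = 1·1 = 1.
  j = 1: C(7,1)·(6)^1 = 7·6 = 42.
  V_q(n, t) = 1 + 42 = 43.
Step 2: q^n = 7^7 = 823543.
Step 3: Hamming bound ⌊q^n / V_q(n,t)⌋ = ⌊823543/43⌋ = 19152.
Step 4: Compare |C| = 8636 to 19152: satisfied.
The claimed |C| lies below the Hamming bound.


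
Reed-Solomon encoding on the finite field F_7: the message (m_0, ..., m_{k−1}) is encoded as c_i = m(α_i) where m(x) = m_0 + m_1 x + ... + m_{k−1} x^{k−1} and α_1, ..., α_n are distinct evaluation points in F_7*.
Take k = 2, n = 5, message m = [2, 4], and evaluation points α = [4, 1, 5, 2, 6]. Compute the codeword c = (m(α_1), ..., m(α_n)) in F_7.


c = [4, 6, 1, 3, 5]

Message polynomial: m(x) = 2 + 4·x (mod 7).
For each evaluation point α_i, compute m(α_i) mod 7:
  α_1 = 4: Horner steps 4 → 4, so m(4) = 4.
  α_2 = 1: Horner steps 4 → 6, so m(1) = 6.
  α_3 = 5: Horner steps 4 → 1, so m(5) = 1.
  α_4 = 2: Horner steps 4 → 3, so m(2) = 3.
  α_5 = 6: Horner steps 4 → 5, so m(6) = 5.
Codeword c = [4, 6, 1, 3, 5] ∈ F_7^5.


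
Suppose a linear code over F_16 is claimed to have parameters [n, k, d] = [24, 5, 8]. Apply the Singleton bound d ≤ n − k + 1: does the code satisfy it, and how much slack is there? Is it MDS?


Singleton RHS = n − k + 1 = 20, slack = 12, bound satisfied, not MDS.

Singleton bound: d ≤ n − k + 1.
Here n = 24, k = 5, so n − k + 1 = 20.
Given d = 8, check d ≤ 20: YES.
Slack = (n − k + 1) − d = 12.
The code is NOT MDS (slack = 12 > 0).
Description: the claimed parameters are [24, 5, 8]_16; such a code would be non-MDS.


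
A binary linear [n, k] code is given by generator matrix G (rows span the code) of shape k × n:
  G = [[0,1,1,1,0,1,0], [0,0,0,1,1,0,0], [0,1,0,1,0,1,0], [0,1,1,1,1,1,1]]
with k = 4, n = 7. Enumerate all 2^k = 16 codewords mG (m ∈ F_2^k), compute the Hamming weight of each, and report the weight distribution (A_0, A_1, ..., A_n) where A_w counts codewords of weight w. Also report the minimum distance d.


Weight distribution: A_0 = 1, A_1 = 1, A_2 = 3, A_3 = 6, A_4 = 3, A_5 = 1, A_6 = 1. Minimum distance d = 1.

Enumerate all 2^4 = 16 messages m ∈ F_2^4.
For each, compute codeword c = mG in F_2^7, then tally its weight.
  m = 0000 → c = 0000000, weight = 0.
  m = 1000 → c = 0111010, weight = 4.
  m = 0100 → c = 0001100, weight = 2.
  m = 1100 → c = 0110110, weight = 4.
  m = 0010 → c = 0101010, weight = 3.
  m = 1010 → c = 0010000, weight = 1.
  m = 0110 → c = 0100110, weight = 3.
  m = 1110 → c = 0011100, weight = 3.
  m = 0001 → c = 0111111, weight = 6.
  m = 1001 → c = 0000101, weight = 2.
  m = 0101 → c = 0110011, weight = 4.
  m = 1101 → c = 0001001, weight = 2.
  m = 0011 → c = 0010101, weight = 3.
  m = 1011 → c = 0101111, weight = 5.
  m = 0111 → c = 0011001, weight = 3.
  m = 1111 → c = 0100011, weight = 3.
Tally weights:
  weight 0: 1 codewords.
  weight 1: 1 codewords.
  weight 2: 3 codewords.
  weight 3: 6 codewords.
  weight 4: 3 codewords.
  weight 5: 1 codewords.
  weight 6: 1 codewords.
Minimum distance d = smallest w > 0 with A_w > 0 = 1.
Sanity: Σ A_w = 16 = 2^4 = 16 ✓.


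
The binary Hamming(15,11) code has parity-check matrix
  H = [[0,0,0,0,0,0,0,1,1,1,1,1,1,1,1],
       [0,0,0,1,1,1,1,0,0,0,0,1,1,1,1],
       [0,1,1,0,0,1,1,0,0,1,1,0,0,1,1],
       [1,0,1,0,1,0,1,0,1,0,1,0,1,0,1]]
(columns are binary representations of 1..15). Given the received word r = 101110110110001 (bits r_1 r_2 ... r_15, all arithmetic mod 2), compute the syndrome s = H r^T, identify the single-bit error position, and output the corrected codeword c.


s = (0, 0, 1, 0)^T, error position = 2, corrected codeword c = 111110110110001

Compute s = H r^T mod 2 one row at a time:
  s_1 = 1 + 0 + 1 + 1 + 0 + 0 + 0 + 1 = 4 ≡ 0 (mod 2).
  s_2 = 1 + 1 + 0 + 1 + 0 + 0 + 0 + 1 = 4 ≡ 0 (mod 2).
  s_3 = 0 + 1 + 0 + 1 + 1 + 1 + 0 + 1 = 5 ≡ 1 (mod 2).
  s_4 = 1 + 1 + 1 + 1 + 0 + 1 + 0 + 1 = 6 ≡ 0 (mod 2).
s = (0, 0, 1, 0)^T — this equals column 2 of H (binary 0010), so error is at position 2.
Correct: flip bit 2 of r = 101110110110001 to get c = 111110110110001.


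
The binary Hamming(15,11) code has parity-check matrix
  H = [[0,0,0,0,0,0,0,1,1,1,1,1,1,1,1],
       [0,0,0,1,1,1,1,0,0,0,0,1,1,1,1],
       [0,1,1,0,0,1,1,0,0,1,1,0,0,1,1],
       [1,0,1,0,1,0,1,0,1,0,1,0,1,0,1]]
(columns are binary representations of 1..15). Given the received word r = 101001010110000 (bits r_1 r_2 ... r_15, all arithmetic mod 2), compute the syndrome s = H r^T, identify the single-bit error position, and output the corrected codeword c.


s = (1, 1, 0, 1)^T, error position = 13, corrected codeword c = 101001010110100

Compute s = H r^T mod 2 one row at a time:
  s_1 = 1 + 0 + 1 + 1 + 0 + 0 + 0 + 0 = 3 ≡ 1 (mod 2).
  s_2 = 0 + 0 + 1 + 0 + 0 + 0 + 0 + 0 = 1 ≡ 1 (mod 2).
  s_3 = 0 + 1 + 1 + 0 + 1 + 1 + 0 + 0 = 4 ≡ 0 (mod 2).
  s_4 = 1 + 1 + 0 + 0 + 0 + 1 + 0 + 0 = 3 ≡ 1 (mod 2).
s = (1, 1, 0, 1)^T — this equals column 13 of H (binary 1101), so error is at position 13.
Correct: flip bit 13 of r = 101001010110000 to get c = 101001010110100.


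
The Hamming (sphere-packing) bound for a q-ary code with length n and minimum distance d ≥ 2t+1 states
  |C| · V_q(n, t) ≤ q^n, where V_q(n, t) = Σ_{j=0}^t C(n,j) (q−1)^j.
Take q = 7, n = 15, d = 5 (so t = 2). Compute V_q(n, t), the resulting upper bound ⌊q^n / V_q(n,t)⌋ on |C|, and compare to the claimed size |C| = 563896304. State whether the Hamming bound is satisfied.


V_q(n, t) = 3871, q^n = 4747561509943, Hamming bound = 1226443169, |C| = 563896304 ≤ bound (satisfied).

Step 1: Compute V_q(n, t) = Σ_{j=0}^2 C(n, j) (q−1)^j.
  j = 0: C(15,0)·(6)^0 = 1·1 = 1.
  j = 1: C(15,1)·(6)^1 = 15·6 = 90.
  j = 2: C(15,2)·(6)^2 = 105·36 = 3780.
  V_q(n, t) = 1 + 90 + 3780 = 3871.
Step 2: q^n = 7^15 = 4747561509943.
Step 3: Hamming bound ⌊q^n / V_q(n,t)⌋ = ⌊4747561509943/3871⌋ = 1226443169.
Step 4: Compare |C| = 563896304 to 1226443169: satisfied.
The claimed |C| lies below the Hamming bound.


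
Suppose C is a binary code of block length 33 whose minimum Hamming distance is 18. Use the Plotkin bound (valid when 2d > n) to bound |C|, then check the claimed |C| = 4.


Plotkin bound M ≤ 12; given |C| = 4 ≤ bound (satisfied).

Check applicability: 2d = 36, n = 33.
2d − n = 3 > 0, so Plotkin applies.
Compute d/(2d−n) = 18/3 ≈ 6.0000.
⌊d/(2d−n)⌋ = 6.
Plotkin bound: M ≤ 2·6 = 12.
Given |C| = 4, check: satisfied.
This |C| is below the Plotkin bound.


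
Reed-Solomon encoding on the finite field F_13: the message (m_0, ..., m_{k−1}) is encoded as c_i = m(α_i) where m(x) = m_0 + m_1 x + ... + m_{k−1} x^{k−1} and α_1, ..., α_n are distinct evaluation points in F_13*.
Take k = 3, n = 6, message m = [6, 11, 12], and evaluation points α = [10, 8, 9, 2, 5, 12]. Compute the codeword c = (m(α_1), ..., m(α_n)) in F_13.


c = [3, 4, 11, 11, 10, 7]

Message polynomial: m(x) = 6 + 11·x + 12·x^2 (mod 13).
For each evaluation point α_i, compute m(α_i) mod 13:
  α_1 = 10: Horner steps 12 → 1 → 3, so m(10) = 3.
  α_2 = 8: Horner steps 12 → 3 → 4, so m(8) = 4.
  α_3 = 9: Horner steps 12 → 2 → 11, so m(9) = 11.
  α_4 = 2: Horner steps 12 → 9 → 11, so m(2) = 11.
  α_5 = 5: Horner steps 12 → 6 → 10, so m(5) = 10.
  α_6 = 12: Horner steps 12 → 12 → 7, so m(12) = 7.
Codeword c = [3, 4, 11, 11, 10, 7] ∈ F_13^6.


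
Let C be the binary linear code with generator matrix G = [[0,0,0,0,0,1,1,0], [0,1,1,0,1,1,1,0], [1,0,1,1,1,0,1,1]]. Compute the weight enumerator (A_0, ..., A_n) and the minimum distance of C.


Weight distribution: A_0 = 1, A_2 = 1, A_3 = 1, A_5 = 3, A_6 = 2. Minimum distance d = 2.

Enumerate all 2^3 = 8 messages m ∈ F_2^3.
For each, compute codeword c = mG in F_2^8, then tally its weight.
  m = 000 → c = 00000000, weight = 0.
  m = 100 → c = 00000110, weight = 2.
  m = 010 → c = 01101110, weight = 5.
  m = 110 → c = 01101000, weight = 3.
  m = 001 → c = 10111011, weight = 6.
  m = 101 → c = 10111101, weight = 6.
  m = 011 → c = 11010101, weight = 5.
  m = 111 → c = 11010011, weight = 5.
Tally weights:
  weight 0: 1 codewords.
  weight 2: 1 codewords.
  weight 3: 1 codewords.
  weight 5: 3 codewords.
  weight 6: 2 codewords.
Minimum distance d = smallest w > 0 with A_w > 0 = 2.
Sanity: Σ A_w = 8 = 2^3 = 8 ✓.


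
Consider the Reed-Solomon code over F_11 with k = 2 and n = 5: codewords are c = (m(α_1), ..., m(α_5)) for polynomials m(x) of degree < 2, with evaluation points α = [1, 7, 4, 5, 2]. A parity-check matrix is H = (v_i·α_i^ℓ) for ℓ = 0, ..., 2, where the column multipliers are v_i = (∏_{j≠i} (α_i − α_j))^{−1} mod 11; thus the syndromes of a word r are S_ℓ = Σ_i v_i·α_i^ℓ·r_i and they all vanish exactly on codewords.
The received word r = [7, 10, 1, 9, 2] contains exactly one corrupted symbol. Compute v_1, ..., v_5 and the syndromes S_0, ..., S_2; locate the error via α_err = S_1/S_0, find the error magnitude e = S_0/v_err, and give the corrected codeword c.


S = (6, 2, 8), error at position 3, error magnitude e = 9, c = [7, 10, 3, 9, 2].

Step 1: column multipliers v_i = (∏_{j≠i}(α_i − α_j))^{−1} mod 11.
  i = 1 (α = 1): (1−7)(1−4)(1−5)(1−2) = (−6)·(−3)·(−4)·(−1) = 72 ≡ 6, so v_1 = 6^{−1} = 2 (mod 11).
  i = 2 (α = 7): (7−1)(7−4)(7−5)(7−2) = 6·3·2·5 = 180 ≡ 4, so v_2 = 4^{−1} = 3 (mod 11).
  i = 3 (α = 4): (4−1)(4−7)(4−5)(4−2) = 3·(−3)·(−1)·2 = 18 ≡ 7, so v_3 = 7^{−1} = 8 (mod 11).
  i = 4 (α = 5): (5−1)(5−7)(5−4)(5−2) = 4·(−2)·1·3 = −24 ≡ 9, so v_4 = 9^{−1} = 5 (mod 11).
  i = 5 (α = 2): (2−1)(2−7)(2−4)(2−5) = 1·(−5)·(−2)·(−3) = −30 ≡ 3, so v_5 = 3^{−1} = 4 (mod 11).
  v = [2, 3, 8, 5, 4].
Step 2: syndromes of r = [7, 10, 1, 9, 2] (all sums mod 11).
  S_0 = Σ v_i r_i = 2·7 + 3·10 + 8·1 + 5·9 + 4·2 = 105 ≡ 6.
  S_1 = Σ v_i α_i r_i = 2·1·7 + 3·7·10 + 8·4·1 + 5·5·9 + 4·2·2 = 497 ≡ 2.
  α_i^2 mod 11 = [1, 5, 5, 3, 4].
  S_2 = Σ v_i α_i^2 r_i = 2·1·7 + 3·5·10 + 8·5·1 + 5·3·9 + 4·4·2 = 371 ≡ 8.
  S = (6, 2, 8) ≠ 0, so r is not a codeword (an error is present).
Step 3: locate the error. For a single error e at position i, S_ℓ = v_i·e·α_i^ℓ, so α_err = S_1/S_0.
  S_0^{−1} = 6^{−1} = 2 (mod 11), so α_err = 2·2 = 4 ≡ 4 = α_3. Error position i = 3.
  Consistency check: S_2/S_1 = 8·6 = 48 ≡ 4 = α_err ✓ (single-error assumption holds).
Step 4: error magnitude e = S_0/v_3 = S_0·∏_{j≠3}(α_3 − α_j) = 6·7 = 42 ≡ 9 (mod 11).
Step 5: correct position 3: c_3 = r_3 − e = 1 − 9 ≡ 3 (mod 11). Hence c = [7, 10, 3, 9, 2].
  Check: interpolating c through the α_i gives m(x) = 1 + 6·x (degree < 2) with m(α_i) = c_i for every i, so c is indeed a codeword.


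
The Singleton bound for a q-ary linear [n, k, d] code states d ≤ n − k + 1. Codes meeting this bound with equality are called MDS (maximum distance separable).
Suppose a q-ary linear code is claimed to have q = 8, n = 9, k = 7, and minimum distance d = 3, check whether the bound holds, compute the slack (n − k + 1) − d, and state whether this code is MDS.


Singleton RHS = n − k + 1 = 3, slack = 0, bound satisfied, MDS.

Singleton bound: d ≤ n − k + 1.
Here n = 9, k = 7, so n − k + 1 = 3.
Given d = 3, check d ≤ 3: YES.
Slack = (n − k + 1) − d = 0.
The code is MDS (slack = 0).
Description: the claimed parameters are [9, 7, 3]_8; such a code would be MDS (meets Singleton bound).


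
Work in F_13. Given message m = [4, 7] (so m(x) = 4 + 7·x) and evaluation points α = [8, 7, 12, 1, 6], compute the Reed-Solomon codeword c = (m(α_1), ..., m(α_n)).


c = [8, 1, 10, 11, 7]

Message polynomial: m(x) = 4 + 7·x (mod 13).
For each evaluation point α_i, compute m(α_i) mod 13:
  α_1 = 8: Horner steps 7 → 8, so m(8) = 8.
  α_2 = 7: Horner steps 7 → 1, so m(7) = 1.
  α_3 = 12: Horner steps 7 → 10, so m(12) = 10.
  α_4 = 1: Horner steps 7 → 11, so m(1) = 11.
  α_5 = 6: Horner steps 7 → 7, so m(6) = 7.
Codeword c = [8, 1, 10, 11, 7] ∈ F_13^5.


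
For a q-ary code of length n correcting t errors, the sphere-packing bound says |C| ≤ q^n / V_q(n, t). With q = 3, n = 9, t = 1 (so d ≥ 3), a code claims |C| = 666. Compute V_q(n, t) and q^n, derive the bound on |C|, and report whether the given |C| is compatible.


V_q(n, t) = 19, q^n = 19683, Hamming bound = 1035, |C| = 666 ≤ bound (satisfied).

Step 1: Compute V_q(n, t) = Σ_{j=0}^1 C(n, j) (q−1)^j.
  j = 0: C(9,0)·(2)^0 = 1·1 = 1.
  j = 1: C(9,1)·(2)^1 = 9·2 = 18.
  V_q(n, t) = 1 + 18 = 19.
Step 2: q^n = 3^9 = 19683.
Step 3: Hamming bound ⌊q^n / V_q(n,t)⌋ = ⌊19683/19⌋ = 1035.
Step 4: Compare |C| = 666 to 1035: satisfied.
The claimed |C| lies below the Hamming bound.


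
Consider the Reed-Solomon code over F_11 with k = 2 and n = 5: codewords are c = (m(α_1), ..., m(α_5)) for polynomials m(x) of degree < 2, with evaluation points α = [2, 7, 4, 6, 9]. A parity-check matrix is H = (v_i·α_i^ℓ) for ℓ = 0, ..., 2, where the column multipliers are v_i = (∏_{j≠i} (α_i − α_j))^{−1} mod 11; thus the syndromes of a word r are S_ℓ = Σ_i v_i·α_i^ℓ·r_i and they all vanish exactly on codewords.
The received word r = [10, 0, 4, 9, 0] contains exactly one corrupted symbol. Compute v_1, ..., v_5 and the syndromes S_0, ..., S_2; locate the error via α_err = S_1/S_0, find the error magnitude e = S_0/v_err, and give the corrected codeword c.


S = (9, 8, 1), error at position 2, error magnitude e = 5, c = [10, 6, 4, 9, 0].

Step 1: column multipliers v_i = (∏_{j≠i}(α_i − α_j))^{−1} mod 11.
  i = 1 (α = 2): (2−7)(2−4)(2−6)(2−9) = (−5)·(−2)·(−4)·(−7) = 280 ≡ 5, so v_1 = 5^{−1} = 9 (mod 11).
  i = 2 (α = 7): (7−2)(7−4)(7−6)(7−9) = 5·3·1·(−2) = −30 ≡ 3, so v_2 = 3^{−1} = 4 (mod 11).
  i = 3 (α = 4): (4−2)(4−7)(4−6)(4−9) = 2·(−3)·(−2)·(−5) = −60 ≡ 6, so v_3 = 6^{−1} = 2 (mod 11).
  i = 4 (α = 6): (6−2)(6−7)(6−4)(6−9) = 4·(−1)·2·(−3) = 24 ≡ 2, so v_4 = 2^{−1} = 6 (mod 11).
  i = 5 (α = 9): (9−2)(9−7)(9−4)(9−6) = 7·2·5·3 = 210 ≡ 1, so v_5 = 1^{−1} = 1 (mod 11).
  v = [9, 4, 2, 6, 1].
Step 2: syndromes of r = [10, 0, 4, 9, 0] (all sums mod 11).
  S_0 = Σ v_i r_i = 9·10 + 4·0 + 2·4 + 6·9 + 1·0 = 152 ≡ 9.
  S_1 = Σ v_i α_i r_i = 9·2·10 + 4·7·0 + 2·4·4 + 6·6·9 + 1·9·0 = 536 ≡ 8.
  α_i^2 mod 11 = [4, 5, 5, 3, 4].
  S_2 = Σ v_i α_i^2 r_i = 9·4·10 + 4·5·0 + 2·5·4 + 6·3·9 + 1·4·0 = 562 ≡ 1.
  S = (9, 8, 1) ≠ 0, so r is not a codeword (an error is present).
Step 3: locate the error. For a single error e at position i, S_ℓ = v_i·e·α_i^ℓ, so α_err = S_1/S_0.
  S_0^{−1} = 9^{−1} = 5 (mod 11), so α_err = 8·5 = 40 ≡ 7 = α_2. Error position i = 2.
  Consistency check: S_2/S_1 = 1·7 = 7 ≡ 7 = α_err ✓ (single-error assumption holds).
Step 4: error magnitude e = S_0/v_2 = S_0·∏_{j≠2}(α_2 − α_j) = 9·3 = 27 ≡ 5 (mod 11).
Step 5: correct position 2: c_2 = r_2 − e = 0 − 5 ≡ 6 (mod 11). Hence c = [10, 6, 4, 9, 0].
  Check: interpolating c through the α_i gives m(x) = 5 + 8·x (degree < 2) with m(α_i) = c_i for every i, so c is indeed a codeword.


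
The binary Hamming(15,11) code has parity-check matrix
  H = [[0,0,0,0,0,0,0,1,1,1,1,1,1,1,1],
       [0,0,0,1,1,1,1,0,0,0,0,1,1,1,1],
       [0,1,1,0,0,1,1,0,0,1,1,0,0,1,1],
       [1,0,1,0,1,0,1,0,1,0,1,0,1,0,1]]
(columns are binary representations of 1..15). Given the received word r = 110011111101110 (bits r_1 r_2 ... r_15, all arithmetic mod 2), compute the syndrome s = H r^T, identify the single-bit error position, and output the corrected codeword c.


s = (0, 0, 1, 1)^T, error position = 3, corrected codeword c = 111011111101110

Compute s = H r^T mod 2 one row at a time:
  s_1 = 1 + 1 + 1 + 0 + 1 + 1 + 1 + 0 = 6 ≡ 0 (mod 2).
  s_2 = 0 + 1 + 1 + 1 + 1 + 1 + 1 + 0 = 6 ≡ 0 (mod 2).
  s_3 = 1 + 0 + 1 + 1 + 1 + 0 + 1 + 0 = 5 ≡ 1 (mod 2).
  s_4 = 1 + 0 + 1 + 1 + 1 + 0 + 1 + 0 = 5 ≡ 1 (mod 2).
s = (0, 0, 1, 1)^T — this equals column 3 of H (binary 0011), so error is at position 3.
Correct: flip bit 3 of r = 110011111101110 to get c = 111011111101110.


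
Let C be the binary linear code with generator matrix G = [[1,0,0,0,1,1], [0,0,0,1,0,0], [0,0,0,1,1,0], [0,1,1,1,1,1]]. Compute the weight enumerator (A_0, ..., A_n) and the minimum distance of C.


Weight distribution: A_0 = 1, A_1 = 2, A_2 = 2, A_3 = 4, A_4 = 5, A_5 = 2. Minimum distance d = 1.

Enumerate all 2^4 = 16 messages m ∈ F_2^4.
For each, compute codeword c = mG in F_2^6, then tally its weight.
  m = 0000 → c = 000000, weight = 0.
  m = 1000 → c = 100011, weight = 3.
  m = 0100 → c = 000100, weight = 1.
  m = 1100 → c = 100111, weight = 4.
  m = 0010 → c = 000110, weight = 2.
  m = 1010 → c = 100101, weight = 3.
  m = 0110 → c = 000010, weight = 1.
  m = 1110 → c = 100001, weight = 2.
  m = 0001 → c = 011111, weight = 5.
  m = 1001 → c = 111100, weight = 4.
  m = 0101 → c = 011011, weight = 4.
  m = 1101 → c = 111000, weight = 3.
  m = 0011 → c = 011001, weight = 3.
  m = 1011 → c = 111010, weight = 4.
  m = 0111 → c = 011101, weight = 4.
  m = 1111 → c = 111110, weight = 5.
Tally weights:
  weight 0: 1 codewords.
  weight 1: 2 codewords.
  weight 2: 2 codewords.
  weight 3: 4 codewords.
  weight 4: 5 codewords.
  weight 5: 2 codewords.
Minimum distance d = smallest w > 0 with A_w > 0 = 1.
Sanity: Σ A_w = 16 = 2^4 = 16 ✓.


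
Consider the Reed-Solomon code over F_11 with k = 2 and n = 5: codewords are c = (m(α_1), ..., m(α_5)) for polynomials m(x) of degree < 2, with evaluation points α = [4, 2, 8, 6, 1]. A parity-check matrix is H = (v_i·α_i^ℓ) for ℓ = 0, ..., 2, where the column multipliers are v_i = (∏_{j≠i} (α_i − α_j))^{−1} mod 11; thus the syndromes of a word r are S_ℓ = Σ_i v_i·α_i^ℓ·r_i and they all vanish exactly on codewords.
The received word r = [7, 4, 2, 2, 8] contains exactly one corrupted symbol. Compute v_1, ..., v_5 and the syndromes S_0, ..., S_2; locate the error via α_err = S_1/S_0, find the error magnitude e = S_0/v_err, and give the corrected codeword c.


S = (10, 5, 8), error at position 4, error magnitude e = 3, c = [7, 4, 2, 10, 8].

Step 1: column multipliers v_i = (∏_{j≠i}(α_i − α_j))^{−1} mod 11.
  i = 1 (α = 4): (4−2)(4−8)(4−6)(4−1) = 2·(−4)·(−2)·3 = 48 ≡ 4, so v_1 = 4^{−1} = 3 (mod 11).
  i = 2 (α = 2): (2−4)(2−8)(2−6)(2−1) = (−2)·(−6)·(−4)·1 = −48 ≡ 7, so v_2 = 7^{−1} = 8 (mod 11).
  i = 3 (α = 8): (8−4)(8−2)(8−6)(8−1) = 4·6·2·7 = 336 ≡ 6, so v_3 = 6^{−1} = 2 (mod 11).
  i = 4 (α = 6): (6−4)(6−2)(6−8)(6−1) = 2·4·(−2)·5 = −80 ≡ 8, so v_4 = 8^{−1} = 7 (mod 11).
  i = 5 (α = 1): (1−4)(1−2)(1−8)(1−6) = (−3)·(−1)·(−7)·(−5) = 105 ≡ 6, so v_5 = 6^{−1} = 2 (mod 11).
  v = [3, 8, 2, 7, 2].
Step 2: syndromes of r = [7, 4, 2, 2, 8] (all sums mod 11).
  S_0 = Σ v_i r_i = 3·7 + 8·4 + 2·2 + 7·2 + 2·8 = 87 ≡ 10.
  S_1 = Σ v_i α_i r_i = 3·4·7 + 8·2·4 + 2·8·2 + 7·6·2 + 2·1·8 = 280 ≡ 5.
  α_i^2 mod 11 = [5, 4, 9, 3, 1].
  S_2 = Σ v_i α_i^2 r_i = 3·5·7 + 8·4·4 + 2·9·2 + 7·3·2 + 2·1·8 = 327 ≡ 8.
  S = (10, 5, 8) ≠ 0, so r is not a codeword (an error is present).
Step 3: locate the error. For a single error e at position i, S_ℓ = v_i·e·α_i^ℓ, so α_err = S_1/S_0.
  S_0^{−1} = 10^{−1} = 10 (mod 11), so α_err = 5·10 = 50 ≡ 6 = α_4. Error position i = 4.
  Consistency check: S_2/S_1 = 8·9 = 72 ≡ 6 = α_err ✓ (single-error assumption holds).
Step 4: error magnitude e = S_0/v_4 = S_0·∏_{j≠4}(α_4 − α_j) = 10·8 = 80 ≡ 3 (mod 11).
Step 5: correct position 4: c_4 = r_4 − e = 2 − 3 ≡ 10 (mod 11). Hence c = [7, 4, 2, 10, 8].
  Check: interpolating c through the α_i gives m(x) = 1 + 7·x (degree < 2) with m(α_i) = c_i for every i, so c is indeed a codeword.


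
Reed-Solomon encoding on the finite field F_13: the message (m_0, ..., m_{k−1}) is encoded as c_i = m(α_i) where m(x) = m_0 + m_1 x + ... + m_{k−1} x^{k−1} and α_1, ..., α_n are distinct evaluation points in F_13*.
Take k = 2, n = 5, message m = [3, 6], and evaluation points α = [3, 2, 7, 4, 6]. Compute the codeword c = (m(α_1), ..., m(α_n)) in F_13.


c = [8, 2, 6, 1, 0]

Message polynomial: m(x) = 3 + 6·x (mod 13).
For each evaluation point α_i, compute m(α_i) mod 13:
  α_1 = 3: Horner steps 6 → 8, so m(3) = 8.
  α_2 = 2: Horner steps 6 → 2, so m(2) = 2.
  α_3 = 7: Horner steps 6 → 6, so m(7) = 6.
  α_4 = 4: Horner steps 6 → 1, so m(4) = 1.
  α_5 = 6: Horner steps 6 → 0, so m(6) = 0.
Codeword c = [8, 2, 6, 1, 0] ∈ F_13^5.


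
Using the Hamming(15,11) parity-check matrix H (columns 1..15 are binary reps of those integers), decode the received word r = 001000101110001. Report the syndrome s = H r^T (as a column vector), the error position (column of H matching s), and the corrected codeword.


s = (0, 0, 1, 1)^T, error position = 3, corrected codeword c = 000000101110001

Compute s = H r^T mod 2 one row at a time:
  s_1 = 0 + 1 + 1 + 1 + 0 + 0 + 0 + 1 = 4 ≡ 0 (mod 2).
  s_2 = 0 + 0 + 0 + 1 + 0 + 0 + 0 + 1 = 2 ≡ 0 (mod 2).
  s_3 = 0 + 1 + 0 + 1 + 1 + 1 + 0 + 1 = 5 ≡ 1 (mod 2).
  s_4 = 0 + 1 + 0 + 1 + 1 + 1 + 0 + 1 = 5 ≡ 1 (mod 2).
s = (0, 0, 1, 1)^T — this equals column 3 of H (binary 0011), so error is at position 3.
Correct: flip bit 3 of r = 001000101110001 to get c = 000000101110001.


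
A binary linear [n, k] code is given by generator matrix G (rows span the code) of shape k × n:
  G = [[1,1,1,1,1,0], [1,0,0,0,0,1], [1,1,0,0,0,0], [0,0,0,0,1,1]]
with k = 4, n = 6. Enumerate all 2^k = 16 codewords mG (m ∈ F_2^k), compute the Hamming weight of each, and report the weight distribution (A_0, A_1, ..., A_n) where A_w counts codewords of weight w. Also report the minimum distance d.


Weight distribution: A_0 = 1, A_2 = 6, A_3 = 4, A_4 = 1, A_5 = 4. Minimum distance d = 2.

Enumerate all 2^4 = 16 messages m ∈ F_2^4.
For each, compute codeword c = mG in F_2^6, then tally its weight.
  m = 0000 → c = 000000, weight = 0.
  m = 1000 → c = 111110, weight = 5.
  m = 0100 → c = 100001, weight = 2.
  m = 1100 → c = 011111, weight = 5.
  m = 0010 → c = 110000, weight = 2.
  m = 1010 → c = 001110, weight = 3.
  m = 0110 → c = 010001, weight = 2.
  m = 1110 → c = 101111, weight = 5.
  m = 0001 → c = 000011, weight = 2.
  m = 1001 → c = 111101, weight = 5.
  m = 0101 → c = 100010, weight = 2.
  m = 1101 → c = 011100, weight = 3.
  m = 0011 → c = 110011, weight = 4.
  m = 1011 → c = 001101, weight = 3.
  m = 0111 → c = 010010, weight = 2.
  m = 1111 → c = 101100, weight = 3.
Tally weights:
  weight 0: 1 codewords.
  weight 2: 6 codewords.
  weight 3: 4 codewords.
  weight 4: 1 codewords.
  weight 5: 4 codewords.
Minimum distance d = smallest w > 0 with A_w > 0 = 2.
Sanity: Σ A_w = 16 = 2^4 = 16 ✓.


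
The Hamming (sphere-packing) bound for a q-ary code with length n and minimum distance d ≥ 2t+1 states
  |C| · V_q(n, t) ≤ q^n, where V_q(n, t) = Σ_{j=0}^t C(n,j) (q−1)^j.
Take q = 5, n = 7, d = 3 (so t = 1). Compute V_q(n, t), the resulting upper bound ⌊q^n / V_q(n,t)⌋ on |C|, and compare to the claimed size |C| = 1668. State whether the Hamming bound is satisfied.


V_q(n, t) = 29, q^n = 78125, Hamming bound = 2693, |C| = 1668 ≤ bound (satisfied).

Step 1: Compute V_q(n, t) = Σ_{j=0}^1 C(n, j) (q−1)^j.
  j = 0: C(7,0)·(4)^0 = 1·1 = 1.
  j = 1: C(7,1)·(4)^1 = 7·4 = 28.
  V_q(n, t) = 1 + 28 = 29.
Step 2: q^n = 5^7 = 78125.
Step 3: Hamming bound ⌊q^n / V_q(n,t)⌋ = ⌊78125/29⌋ = 2693.
Step 4: Compare |C| = 1668 to 2693: satisfied.
The claimed |C| lies below the Hamming bound.


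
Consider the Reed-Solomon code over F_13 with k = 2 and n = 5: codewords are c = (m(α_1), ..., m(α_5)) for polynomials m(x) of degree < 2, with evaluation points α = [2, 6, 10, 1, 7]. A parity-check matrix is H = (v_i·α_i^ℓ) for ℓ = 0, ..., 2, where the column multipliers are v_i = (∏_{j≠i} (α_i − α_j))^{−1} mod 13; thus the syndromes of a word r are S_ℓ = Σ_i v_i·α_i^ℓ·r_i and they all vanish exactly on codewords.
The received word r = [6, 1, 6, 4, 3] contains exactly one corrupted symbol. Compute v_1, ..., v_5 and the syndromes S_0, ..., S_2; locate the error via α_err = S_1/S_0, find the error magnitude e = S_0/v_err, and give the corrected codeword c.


S = (6, 8, 2), error at position 3, error magnitude e = 10, c = [6, 1, 9, 4, 3].

Step 1: column multipliers v_i = (∏_{j≠i}(α_i − α_j))^{−1} mod 13.
  i = 1 (α = 2): (2−6)(2−10)(2−1)(2−7) = (−4)·(−8)·1·(−5) = −160 ≡ 9, so v_1 = 9^{−1} = 3 (mod 13).
  i = 2 (α = 6): (6−2)(6−10)(6−1)(6−7) = 4·(−4)·5·(−1) = 80 ≡ 2, so v_2 = 2^{−1} = 7 (mod 13).
  i = 3 (α = 10): (10−2)(10−6)(10−1)(10−7) = 8·4·9·3 = 864 ≡ 6, so v_3 = 6^{−1} = 11 (mod 13).
  i = 4 (α = 1): (1−2)(1−6)(1−10)(1−7) = (−1)·(−5)·(−9)·(−6) = 270 ≡ 10, so v_4 = 10^{−1} = 4 (mod 13).
  i = 5 (α = 7): (7−2)(7−6)(7−10)(7−1) = 5·1·(−3)·6 = −90 ≡ 1, so v_5 = 1^{−1} = 1 (mod 13).
  v = [3, 7, 11, 4, 1].
Step 2: syndromes of r = [6, 1, 6, 4, 3] (all sums mod 13).
  S_0 = Σ v_i r_i = 3·6 + 7·1 + 11·6 + 4·4 + 1·3 = 110 ≡ 6.
  S_1 = Σ v_i α_i r_i = 3·2·6 + 7·6·1 + 11·10·6 + 4·1·4 + 1·7·3 = 775 ≡ 8.
  α_i^2 mod 13 = [4, 10, 9, 1, 10].
  S_2 = Σ v_i α_i^2 r_i = 3·4·6 + 7·10·1 + 11·9·6 + 4·1·4 + 1·10·3 = 782 ≡ 2.
  S = (6, 8, 2) ≠ 0, so r is not a codeword (an error is present).
Step 3: locate the error. For a single error e at position i, S_ℓ = v_i·e·α_i^ℓ, so α_err = S_1/S_0.
  S_0^{−1} = 6^{−1} = 11 (mod 13), so α_err = 8·11 = 88 ≡ 10 = α_3. Error position i = 3.
  Consistency check: S_2/S_1 = 2·5 = 10 ≡ 10 = α_err ✓ (single-error assumption holds).
Step 4: error magnitude e = S_0/v_3 = S_0·∏_{j≠3}(α_3 − α_j) = 6·6 = 36 ≡ 10 (mod 13).
Step 5: correct position 3: c_3 = r_3 − e = 6 − 10 ≡ 9 (mod 13). Hence c = [6, 1, 9, 4, 3].
  Check: interpolating c through the α_i gives m(x) = 2 + 2·x (degree < 2) with m(α_i) = c_i for every i, so c is indeed a codeword.
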